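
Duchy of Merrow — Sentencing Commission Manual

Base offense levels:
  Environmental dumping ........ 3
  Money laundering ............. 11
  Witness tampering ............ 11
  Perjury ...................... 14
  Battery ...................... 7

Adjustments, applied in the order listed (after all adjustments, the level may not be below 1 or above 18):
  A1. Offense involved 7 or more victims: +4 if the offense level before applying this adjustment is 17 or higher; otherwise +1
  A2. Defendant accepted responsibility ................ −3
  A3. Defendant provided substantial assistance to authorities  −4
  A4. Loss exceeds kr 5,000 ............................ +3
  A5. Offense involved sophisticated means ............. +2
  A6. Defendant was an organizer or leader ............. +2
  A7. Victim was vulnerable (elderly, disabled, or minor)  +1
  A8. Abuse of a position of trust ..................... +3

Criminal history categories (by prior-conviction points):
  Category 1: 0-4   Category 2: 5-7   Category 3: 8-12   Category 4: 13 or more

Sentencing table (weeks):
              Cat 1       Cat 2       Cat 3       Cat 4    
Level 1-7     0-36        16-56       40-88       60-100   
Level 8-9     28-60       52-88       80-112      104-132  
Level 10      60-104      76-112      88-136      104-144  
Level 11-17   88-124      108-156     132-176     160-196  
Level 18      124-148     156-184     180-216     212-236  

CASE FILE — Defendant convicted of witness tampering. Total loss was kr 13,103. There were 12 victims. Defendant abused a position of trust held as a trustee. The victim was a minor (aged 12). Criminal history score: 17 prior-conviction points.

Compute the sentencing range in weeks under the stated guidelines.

212-236 weeks

Base offense level for witness tampering: 11.
A1 applies (level before this adjustment is 11 < 17, so +1): 11 + 1 = 12.
A3 does not apply.
A4 applies: 12 + 3 = 15.
A5 does not apply.
A6 does not apply.
A7 applies: 15 + 1 = 16.
A8 applies: 16 + 3 = 19.
Level 19 exceeds the maximum of 18; capped at 18.
Final offense level: 18.
Criminal history: 17 prior points → Category 4 (13+).
Level 18 falls in the 18 band.
Grid: Level 18 × Category 4 = 212-236 weeks.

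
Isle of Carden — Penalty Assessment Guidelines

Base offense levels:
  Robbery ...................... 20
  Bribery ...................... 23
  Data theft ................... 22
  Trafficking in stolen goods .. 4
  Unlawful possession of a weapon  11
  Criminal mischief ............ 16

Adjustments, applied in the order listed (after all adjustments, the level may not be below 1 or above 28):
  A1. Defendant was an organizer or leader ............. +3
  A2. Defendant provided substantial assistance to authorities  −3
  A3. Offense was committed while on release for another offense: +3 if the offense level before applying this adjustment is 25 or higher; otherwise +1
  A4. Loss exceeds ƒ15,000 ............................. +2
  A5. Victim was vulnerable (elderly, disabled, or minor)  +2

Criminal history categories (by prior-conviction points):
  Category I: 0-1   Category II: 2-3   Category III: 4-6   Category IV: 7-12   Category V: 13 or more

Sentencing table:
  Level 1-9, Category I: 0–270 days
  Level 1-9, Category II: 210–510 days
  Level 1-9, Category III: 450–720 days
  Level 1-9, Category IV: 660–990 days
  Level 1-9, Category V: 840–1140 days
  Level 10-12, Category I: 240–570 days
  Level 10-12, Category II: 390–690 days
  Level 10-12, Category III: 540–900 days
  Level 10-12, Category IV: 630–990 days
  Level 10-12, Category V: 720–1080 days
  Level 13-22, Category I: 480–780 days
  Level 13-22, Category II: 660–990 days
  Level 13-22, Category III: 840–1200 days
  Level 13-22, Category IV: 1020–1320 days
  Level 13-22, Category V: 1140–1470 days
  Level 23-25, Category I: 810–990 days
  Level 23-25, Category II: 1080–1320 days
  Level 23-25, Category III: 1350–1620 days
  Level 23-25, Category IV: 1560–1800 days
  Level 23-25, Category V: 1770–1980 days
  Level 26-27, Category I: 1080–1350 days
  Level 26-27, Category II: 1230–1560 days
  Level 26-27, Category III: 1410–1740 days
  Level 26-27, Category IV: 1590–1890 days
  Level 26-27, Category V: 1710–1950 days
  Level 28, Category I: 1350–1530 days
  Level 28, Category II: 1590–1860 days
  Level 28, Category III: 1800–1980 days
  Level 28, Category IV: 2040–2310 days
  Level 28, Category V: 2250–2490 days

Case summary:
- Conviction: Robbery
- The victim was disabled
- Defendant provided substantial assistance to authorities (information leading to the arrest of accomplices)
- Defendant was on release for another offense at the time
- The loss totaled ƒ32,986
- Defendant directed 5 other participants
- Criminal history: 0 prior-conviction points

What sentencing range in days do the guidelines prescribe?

810-990 days

Base offense level for robbery: 20.
A1 applies: 20 + 3 = 23.
A2 applies: 23 − 3 = 20.
A3 applies (level before this adjustment is 20 < 25, so +1): 20 + 1 = 21.
A4 applies: 21 + 2 = 23.
A5 applies: 23 + 2 = 25.
Final offense level: 25.
Criminal history: 0 prior points → Category I (0-1).
Level 25 falls in the 23-25 band.
Grid: Level 23-25 × Category I = 810-990 days.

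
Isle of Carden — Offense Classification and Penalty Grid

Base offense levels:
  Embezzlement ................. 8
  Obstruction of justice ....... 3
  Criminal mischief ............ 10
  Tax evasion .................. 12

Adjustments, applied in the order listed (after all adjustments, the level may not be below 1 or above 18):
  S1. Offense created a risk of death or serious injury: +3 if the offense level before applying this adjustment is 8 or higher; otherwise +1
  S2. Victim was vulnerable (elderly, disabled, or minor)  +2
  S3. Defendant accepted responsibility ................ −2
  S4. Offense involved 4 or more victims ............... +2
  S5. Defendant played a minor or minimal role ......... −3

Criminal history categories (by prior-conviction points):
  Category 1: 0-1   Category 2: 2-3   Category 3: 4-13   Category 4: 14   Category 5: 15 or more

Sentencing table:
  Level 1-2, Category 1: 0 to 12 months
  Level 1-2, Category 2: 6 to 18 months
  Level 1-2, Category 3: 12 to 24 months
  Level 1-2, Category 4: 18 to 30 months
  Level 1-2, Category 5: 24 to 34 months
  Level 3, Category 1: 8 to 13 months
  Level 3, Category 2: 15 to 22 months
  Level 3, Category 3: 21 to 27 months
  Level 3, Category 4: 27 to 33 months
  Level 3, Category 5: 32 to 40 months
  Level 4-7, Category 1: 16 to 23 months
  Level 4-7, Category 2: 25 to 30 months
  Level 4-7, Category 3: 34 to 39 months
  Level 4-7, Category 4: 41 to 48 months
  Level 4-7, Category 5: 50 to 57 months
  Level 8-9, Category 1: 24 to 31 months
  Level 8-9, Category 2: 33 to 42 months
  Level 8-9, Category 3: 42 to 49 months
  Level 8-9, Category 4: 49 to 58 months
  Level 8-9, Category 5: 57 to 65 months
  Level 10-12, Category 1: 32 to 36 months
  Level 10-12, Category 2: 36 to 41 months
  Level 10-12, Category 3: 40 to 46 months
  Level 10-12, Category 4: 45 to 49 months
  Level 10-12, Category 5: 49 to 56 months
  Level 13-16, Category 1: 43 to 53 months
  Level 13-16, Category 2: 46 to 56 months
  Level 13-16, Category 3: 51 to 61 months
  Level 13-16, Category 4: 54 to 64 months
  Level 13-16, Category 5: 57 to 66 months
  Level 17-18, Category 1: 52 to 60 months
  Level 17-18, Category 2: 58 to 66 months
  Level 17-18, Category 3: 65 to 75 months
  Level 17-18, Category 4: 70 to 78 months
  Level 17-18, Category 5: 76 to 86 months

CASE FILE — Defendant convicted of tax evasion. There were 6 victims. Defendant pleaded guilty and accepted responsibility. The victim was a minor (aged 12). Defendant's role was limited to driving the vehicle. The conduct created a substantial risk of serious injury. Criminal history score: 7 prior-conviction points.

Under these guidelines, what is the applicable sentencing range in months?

51-61 months

Base offense level for tax evasion: 12.
S1 applies (level before this adjustment is 12 ≥ 8, so +3): 12 + 3 = 15.
S2 applies: 15 + 2 = 17.
S3 applies: 17 − 2 = 15.
S4 applies: 15 + 2 = 17.
S5 applies: 17 − 3 = 14.
Final offense level: 14.
Criminal history: 7 prior points → Category 3 (4-13).
Level 14 falls in the 13-16 band.
Grid: Level 13-16 × Category 3 = 51-61 months.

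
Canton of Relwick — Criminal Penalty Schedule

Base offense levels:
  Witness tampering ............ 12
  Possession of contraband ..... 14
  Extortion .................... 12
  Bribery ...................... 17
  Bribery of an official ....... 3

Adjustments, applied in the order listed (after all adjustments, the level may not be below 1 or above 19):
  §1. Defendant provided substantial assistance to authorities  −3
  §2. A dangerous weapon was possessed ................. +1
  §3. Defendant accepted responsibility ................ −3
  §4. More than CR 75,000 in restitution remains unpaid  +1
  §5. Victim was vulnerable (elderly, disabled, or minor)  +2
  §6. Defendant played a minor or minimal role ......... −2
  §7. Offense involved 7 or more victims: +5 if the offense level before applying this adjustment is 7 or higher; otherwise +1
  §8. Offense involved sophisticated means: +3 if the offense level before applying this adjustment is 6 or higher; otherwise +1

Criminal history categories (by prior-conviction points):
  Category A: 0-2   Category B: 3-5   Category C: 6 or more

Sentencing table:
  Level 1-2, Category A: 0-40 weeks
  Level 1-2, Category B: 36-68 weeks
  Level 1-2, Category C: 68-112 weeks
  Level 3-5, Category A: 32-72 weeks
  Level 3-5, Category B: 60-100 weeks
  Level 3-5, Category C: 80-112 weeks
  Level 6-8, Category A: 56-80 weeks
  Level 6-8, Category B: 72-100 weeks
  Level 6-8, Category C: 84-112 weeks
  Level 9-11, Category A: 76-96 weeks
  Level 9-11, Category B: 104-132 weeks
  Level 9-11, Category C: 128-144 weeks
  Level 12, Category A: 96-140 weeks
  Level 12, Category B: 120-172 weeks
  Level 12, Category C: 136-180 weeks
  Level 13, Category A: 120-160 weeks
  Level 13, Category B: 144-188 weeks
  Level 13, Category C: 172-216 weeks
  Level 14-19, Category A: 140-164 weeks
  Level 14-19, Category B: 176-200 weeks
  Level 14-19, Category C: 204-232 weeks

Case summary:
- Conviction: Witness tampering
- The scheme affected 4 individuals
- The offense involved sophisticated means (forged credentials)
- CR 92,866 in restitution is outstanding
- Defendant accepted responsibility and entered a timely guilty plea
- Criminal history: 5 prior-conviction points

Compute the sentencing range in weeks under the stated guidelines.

Base offense level for witness tampering: 12.
§1 does not apply.
§2 does not apply.
§3 applies: 12 − 3 = 9.
§4 applies: 9 + 1 = 10.
§6 does not apply.
§8 applies (level before this adjustment is 10 ≥ 6, so +3): 10 + 3 = 13.
Final offense level: 13.
Criminal history: 5 prior points → Category B (3-5).
Level 13 falls in the 13 band.
Grid: Level 13 × Category B = 144-188 weeks.

144-188 weeks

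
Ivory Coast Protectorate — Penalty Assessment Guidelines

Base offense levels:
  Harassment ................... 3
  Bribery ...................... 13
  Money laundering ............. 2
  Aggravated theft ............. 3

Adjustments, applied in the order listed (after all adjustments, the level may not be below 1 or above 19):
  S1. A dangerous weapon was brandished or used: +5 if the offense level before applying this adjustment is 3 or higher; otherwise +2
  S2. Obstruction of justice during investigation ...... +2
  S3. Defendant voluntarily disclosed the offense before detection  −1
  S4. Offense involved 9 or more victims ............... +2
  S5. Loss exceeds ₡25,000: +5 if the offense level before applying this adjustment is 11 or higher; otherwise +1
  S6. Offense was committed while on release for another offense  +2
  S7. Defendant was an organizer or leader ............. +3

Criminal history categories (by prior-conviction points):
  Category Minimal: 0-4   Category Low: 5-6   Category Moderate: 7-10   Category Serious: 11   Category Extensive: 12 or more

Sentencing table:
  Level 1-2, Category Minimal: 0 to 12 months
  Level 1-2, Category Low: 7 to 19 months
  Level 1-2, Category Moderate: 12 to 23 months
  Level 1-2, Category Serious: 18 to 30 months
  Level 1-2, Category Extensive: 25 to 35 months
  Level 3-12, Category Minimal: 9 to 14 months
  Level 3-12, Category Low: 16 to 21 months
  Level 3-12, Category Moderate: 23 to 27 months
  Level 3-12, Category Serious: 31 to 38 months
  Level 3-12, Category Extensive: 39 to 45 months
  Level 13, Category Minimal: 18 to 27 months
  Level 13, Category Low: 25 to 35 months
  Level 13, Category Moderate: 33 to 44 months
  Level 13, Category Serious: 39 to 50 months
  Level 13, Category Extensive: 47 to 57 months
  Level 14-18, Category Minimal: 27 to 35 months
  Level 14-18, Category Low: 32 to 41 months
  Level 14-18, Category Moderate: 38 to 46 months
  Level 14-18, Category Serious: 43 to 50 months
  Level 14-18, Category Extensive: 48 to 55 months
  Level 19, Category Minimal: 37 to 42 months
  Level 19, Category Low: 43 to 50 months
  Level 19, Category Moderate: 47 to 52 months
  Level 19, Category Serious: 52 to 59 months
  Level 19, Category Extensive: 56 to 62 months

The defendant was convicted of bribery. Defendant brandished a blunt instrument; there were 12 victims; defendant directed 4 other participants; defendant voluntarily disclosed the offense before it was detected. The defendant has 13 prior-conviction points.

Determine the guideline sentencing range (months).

Base offense level for bribery: 13.
S1 applies (level before this adjustment is 13 ≥ 3, so +5): 13 + 5 = 18.
S2 does not apply.
S3 applies: 18 − 1 = 17.
S4 applies: 17 + 2 = 19.
S7 applies: 19 + 3 = 22.
Level 22 exceeds the maximum of 19; capped at 19.
Final offense level: 19.
Criminal history: 13 prior points → Category Extensive (12+).
Level 19 falls in the 19 band.
Grid: Level 19 × Category Extensive = 56-62 months.

56-62 months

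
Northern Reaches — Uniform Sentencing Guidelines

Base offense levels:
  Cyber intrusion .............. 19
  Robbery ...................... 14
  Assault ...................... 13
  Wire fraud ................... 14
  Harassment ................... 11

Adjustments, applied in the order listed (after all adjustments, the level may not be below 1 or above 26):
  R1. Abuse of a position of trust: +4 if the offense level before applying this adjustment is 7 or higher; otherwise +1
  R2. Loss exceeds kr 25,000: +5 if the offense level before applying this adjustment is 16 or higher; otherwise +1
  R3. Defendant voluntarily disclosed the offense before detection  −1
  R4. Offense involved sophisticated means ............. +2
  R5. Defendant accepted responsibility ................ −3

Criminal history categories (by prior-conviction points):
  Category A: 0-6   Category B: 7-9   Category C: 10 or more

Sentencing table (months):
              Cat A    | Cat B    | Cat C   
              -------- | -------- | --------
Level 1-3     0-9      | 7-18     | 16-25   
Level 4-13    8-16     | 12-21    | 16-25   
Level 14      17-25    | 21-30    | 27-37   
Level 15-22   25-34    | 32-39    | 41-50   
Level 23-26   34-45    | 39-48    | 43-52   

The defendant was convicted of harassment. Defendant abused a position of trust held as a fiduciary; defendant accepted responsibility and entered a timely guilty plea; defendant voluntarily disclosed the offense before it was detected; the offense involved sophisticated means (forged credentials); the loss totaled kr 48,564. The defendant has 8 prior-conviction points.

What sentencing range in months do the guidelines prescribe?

21-30 months

Base offense level for harassment: 11.
R1 applies (level before this adjustment is 11 ≥ 7, so +4): 11 + 4 = 15.
R2 applies (level before this adjustment is 15 < 16, so +1): 15 + 1 = 16.
R3 applies: 16 − 1 = 15.
R4 applies: 15 + 2 = 17.
R5 applies: 17 − 3 = 14.
Final offense level: 14.
Criminal history: 8 prior points → Category B (7-9).
Level 14 falls in the 14 band.
Grid: Level 14 × Category B = 21-30 months.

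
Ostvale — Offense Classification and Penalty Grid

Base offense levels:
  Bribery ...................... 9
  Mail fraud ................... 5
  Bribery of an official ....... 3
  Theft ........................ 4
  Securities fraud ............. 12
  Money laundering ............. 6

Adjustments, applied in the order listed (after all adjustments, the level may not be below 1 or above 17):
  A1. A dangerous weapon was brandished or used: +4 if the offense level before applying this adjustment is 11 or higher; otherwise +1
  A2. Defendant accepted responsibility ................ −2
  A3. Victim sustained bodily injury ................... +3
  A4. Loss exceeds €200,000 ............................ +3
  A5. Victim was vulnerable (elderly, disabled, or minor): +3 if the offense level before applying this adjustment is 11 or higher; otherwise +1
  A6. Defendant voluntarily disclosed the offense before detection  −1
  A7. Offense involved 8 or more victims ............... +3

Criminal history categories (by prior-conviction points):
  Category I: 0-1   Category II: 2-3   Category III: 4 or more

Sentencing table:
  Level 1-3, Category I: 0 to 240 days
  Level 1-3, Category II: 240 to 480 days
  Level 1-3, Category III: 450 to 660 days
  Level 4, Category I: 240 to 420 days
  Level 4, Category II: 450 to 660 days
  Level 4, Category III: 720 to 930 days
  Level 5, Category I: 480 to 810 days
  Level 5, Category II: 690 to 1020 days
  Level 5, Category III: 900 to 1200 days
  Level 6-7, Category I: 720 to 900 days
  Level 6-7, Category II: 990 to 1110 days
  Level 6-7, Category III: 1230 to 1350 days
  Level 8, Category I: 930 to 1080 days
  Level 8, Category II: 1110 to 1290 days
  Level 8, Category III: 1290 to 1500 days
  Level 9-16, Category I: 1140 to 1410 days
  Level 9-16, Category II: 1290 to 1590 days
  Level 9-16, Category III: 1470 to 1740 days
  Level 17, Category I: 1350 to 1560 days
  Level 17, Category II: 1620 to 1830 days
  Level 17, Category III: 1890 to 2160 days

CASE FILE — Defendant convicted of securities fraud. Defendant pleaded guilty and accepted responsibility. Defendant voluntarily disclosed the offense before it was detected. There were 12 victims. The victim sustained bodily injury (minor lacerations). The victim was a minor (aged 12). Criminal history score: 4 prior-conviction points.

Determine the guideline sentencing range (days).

1890-2160 days

Base offense level for securities fraud: 12.
A1 does not apply.
A2 applies: 12 − 2 = 10.
A3 applies: 10 + 3 = 13.
A5 applies (level before this adjustment is 13 ≥ 11, so +3): 13 + 3 = 16.
A6 applies: 16 − 1 = 15.
A7 applies: 15 + 3 = 18.
Level 18 exceeds the maximum of 17; capped at 17.
Final offense level: 17.
Criminal history: 4 prior points → Category III (4+).
Level 17 falls in the 17 band.
Grid: Level 17 × Category III = 1890-2160 days.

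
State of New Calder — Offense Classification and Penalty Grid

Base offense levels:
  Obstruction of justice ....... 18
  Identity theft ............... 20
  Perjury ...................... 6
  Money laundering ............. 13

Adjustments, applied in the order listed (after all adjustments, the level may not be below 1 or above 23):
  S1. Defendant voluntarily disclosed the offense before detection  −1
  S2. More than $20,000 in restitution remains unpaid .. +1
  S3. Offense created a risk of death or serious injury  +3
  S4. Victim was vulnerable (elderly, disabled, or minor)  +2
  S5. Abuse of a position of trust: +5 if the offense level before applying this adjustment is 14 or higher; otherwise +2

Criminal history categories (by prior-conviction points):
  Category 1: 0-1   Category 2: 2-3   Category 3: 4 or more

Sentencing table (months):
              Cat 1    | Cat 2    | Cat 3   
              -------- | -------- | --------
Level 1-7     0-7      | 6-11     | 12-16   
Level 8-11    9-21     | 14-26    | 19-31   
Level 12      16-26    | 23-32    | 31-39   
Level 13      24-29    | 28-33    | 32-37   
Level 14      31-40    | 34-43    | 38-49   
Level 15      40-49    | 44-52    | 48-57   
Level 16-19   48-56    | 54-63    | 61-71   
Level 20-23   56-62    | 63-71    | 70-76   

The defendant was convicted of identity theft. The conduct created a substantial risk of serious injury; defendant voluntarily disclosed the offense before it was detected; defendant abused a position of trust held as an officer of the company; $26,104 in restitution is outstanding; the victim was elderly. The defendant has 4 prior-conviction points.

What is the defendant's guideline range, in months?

70-76 months

Base offense level for identity theft: 20.
S1 applies: 20 − 1 = 19.
S2 applies: 19 + 1 = 20.
S3 applies: 20 + 3 = 23.
S4 applies: 23 + 2 = 25.
S5 applies (level before this adjustment is 25 ≥ 14, so +5): 25 + 5 = 30.
Level 30 exceeds the maximum of 23; capped at 23.
Final offense level: 23.
Criminal history: 4 prior points → Category 3 (4+).
Level 23 falls in the 20-23 band.
Grid: Level 20-23 × Category 3 = 70-76 months.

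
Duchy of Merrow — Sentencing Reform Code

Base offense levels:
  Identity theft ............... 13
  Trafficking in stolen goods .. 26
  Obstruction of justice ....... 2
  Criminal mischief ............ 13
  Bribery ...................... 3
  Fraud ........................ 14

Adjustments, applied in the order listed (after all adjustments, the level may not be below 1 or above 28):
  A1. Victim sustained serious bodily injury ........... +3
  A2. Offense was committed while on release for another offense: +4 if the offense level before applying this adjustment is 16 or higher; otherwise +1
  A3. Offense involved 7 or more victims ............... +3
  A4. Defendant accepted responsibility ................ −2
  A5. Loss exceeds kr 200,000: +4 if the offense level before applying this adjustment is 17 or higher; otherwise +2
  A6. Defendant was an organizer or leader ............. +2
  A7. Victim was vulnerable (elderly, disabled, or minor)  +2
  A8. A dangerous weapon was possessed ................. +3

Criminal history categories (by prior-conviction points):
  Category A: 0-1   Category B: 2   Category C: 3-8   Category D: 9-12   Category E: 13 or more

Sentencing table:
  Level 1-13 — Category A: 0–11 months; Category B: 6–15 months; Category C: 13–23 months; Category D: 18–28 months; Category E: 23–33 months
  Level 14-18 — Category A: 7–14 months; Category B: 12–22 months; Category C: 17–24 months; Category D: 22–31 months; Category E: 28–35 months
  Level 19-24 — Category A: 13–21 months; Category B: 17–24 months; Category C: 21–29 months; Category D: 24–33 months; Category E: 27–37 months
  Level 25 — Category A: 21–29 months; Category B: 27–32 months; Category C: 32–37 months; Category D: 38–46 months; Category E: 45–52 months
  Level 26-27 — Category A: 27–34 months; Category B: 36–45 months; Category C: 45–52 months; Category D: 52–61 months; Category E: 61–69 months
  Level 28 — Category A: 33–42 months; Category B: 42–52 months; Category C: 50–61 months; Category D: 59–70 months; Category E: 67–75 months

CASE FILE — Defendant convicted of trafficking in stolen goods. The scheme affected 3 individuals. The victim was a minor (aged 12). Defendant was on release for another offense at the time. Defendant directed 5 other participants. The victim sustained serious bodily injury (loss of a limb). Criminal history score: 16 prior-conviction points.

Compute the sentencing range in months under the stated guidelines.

67-75 months

Base offense level for trafficking in stolen goods: 26.
A1 applies: 26 + 3 = 29.
A2 applies (level before this adjustment is 29 ≥ 16, so +4): 29 + 4 = 33.
A5 does not apply.
A6 applies: 33 + 2 = 35.
A7 applies: 35 + 2 = 37.
Level 37 exceeds the maximum of 28; capped at 28.
Final offense level: 28.
Criminal history: 16 prior points → Category E (13+).
Level 28 falls in the 28 band.
Grid: Level 28 × Category E = 67-75 months.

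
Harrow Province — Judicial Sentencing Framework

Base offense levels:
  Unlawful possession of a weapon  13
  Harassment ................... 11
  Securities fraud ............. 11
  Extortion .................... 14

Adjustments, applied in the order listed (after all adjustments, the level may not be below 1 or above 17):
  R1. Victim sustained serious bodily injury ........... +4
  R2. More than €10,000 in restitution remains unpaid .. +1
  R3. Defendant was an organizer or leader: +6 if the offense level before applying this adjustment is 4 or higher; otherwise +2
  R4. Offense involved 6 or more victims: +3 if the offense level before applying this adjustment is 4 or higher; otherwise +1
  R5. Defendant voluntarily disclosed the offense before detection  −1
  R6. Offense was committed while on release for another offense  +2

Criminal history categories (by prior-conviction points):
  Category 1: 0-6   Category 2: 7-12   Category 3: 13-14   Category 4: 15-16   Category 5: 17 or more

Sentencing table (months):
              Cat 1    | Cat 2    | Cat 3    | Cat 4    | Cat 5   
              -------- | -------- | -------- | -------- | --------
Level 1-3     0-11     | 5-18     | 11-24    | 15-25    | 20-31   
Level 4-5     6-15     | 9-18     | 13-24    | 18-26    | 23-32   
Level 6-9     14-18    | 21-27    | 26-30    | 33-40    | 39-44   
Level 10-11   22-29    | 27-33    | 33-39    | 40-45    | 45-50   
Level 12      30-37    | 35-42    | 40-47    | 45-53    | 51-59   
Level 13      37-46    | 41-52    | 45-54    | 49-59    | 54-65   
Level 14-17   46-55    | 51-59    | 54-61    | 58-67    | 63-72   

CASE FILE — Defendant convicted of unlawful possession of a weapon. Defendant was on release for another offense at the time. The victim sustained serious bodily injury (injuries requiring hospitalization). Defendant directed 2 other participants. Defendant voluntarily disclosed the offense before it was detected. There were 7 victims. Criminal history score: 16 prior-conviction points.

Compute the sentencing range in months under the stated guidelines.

Base offense level for unlawful possession of a weapon: 13.
R1 applies: 13 + 4 = 17.
R2 does not apply.
R3 applies (level before this adjustment is 17 ≥ 4, so +6): 17 + 6 = 23.
R4 applies (level before this adjustment is 23 ≥ 4, so +3): 23 + 3 = 26.
R5 applies: 26 − 1 = 25.
R6 applies: 25 + 2 = 27.
Level 27 exceeds the maximum of 17; capped at 17.
Final offense level: 17.
Criminal history: 16 prior points → Category 4 (15-16).
Level 17 falls in the 14-17 band.
Grid: Level 14-17 × Category 4 = 58-67 months.

58-67 months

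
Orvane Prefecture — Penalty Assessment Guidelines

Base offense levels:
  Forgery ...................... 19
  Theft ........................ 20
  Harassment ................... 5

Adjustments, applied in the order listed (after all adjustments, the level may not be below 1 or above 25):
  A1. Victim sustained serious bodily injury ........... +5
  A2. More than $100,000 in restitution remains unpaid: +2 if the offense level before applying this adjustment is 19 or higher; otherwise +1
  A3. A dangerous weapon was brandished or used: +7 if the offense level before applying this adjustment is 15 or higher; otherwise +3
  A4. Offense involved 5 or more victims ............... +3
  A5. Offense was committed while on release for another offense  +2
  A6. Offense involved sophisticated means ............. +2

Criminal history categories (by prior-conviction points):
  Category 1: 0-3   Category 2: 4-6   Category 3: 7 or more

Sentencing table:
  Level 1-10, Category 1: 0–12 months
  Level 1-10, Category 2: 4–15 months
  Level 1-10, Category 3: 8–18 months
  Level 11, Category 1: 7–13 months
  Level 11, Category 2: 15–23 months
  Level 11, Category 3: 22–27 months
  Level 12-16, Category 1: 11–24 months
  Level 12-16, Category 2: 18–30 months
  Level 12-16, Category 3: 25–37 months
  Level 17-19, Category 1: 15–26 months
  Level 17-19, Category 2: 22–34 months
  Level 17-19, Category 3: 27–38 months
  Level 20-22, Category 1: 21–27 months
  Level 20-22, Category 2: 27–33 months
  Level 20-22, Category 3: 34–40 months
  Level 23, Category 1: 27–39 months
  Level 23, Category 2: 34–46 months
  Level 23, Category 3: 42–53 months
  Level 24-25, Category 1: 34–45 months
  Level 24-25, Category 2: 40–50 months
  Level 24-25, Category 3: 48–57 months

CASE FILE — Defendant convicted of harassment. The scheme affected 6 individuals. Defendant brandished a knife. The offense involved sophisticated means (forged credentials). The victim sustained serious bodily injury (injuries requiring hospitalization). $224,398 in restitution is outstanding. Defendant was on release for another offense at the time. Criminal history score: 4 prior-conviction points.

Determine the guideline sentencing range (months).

27-33 months

Base offense level for harassment: 5.
A1 applies: 5 + 5 = 10.
A2 applies (level before this adjustment is 10 < 19, so +1): 10 + 1 = 11.
A3 applies (level before this adjustment is 11 < 15, so +3): 11 + 3 = 14.
A4 applies: 14 + 3 = 17.
A5 applies: 17 + 2 = 19.
A6 applies: 19 + 2 = 21.
Final offense level: 21.
Criminal history: 4 prior points → Category 2 (4-6).
Level 21 falls in the 20-22 band.
Grid: Level 20-22 × Category 2 = 27-33 months.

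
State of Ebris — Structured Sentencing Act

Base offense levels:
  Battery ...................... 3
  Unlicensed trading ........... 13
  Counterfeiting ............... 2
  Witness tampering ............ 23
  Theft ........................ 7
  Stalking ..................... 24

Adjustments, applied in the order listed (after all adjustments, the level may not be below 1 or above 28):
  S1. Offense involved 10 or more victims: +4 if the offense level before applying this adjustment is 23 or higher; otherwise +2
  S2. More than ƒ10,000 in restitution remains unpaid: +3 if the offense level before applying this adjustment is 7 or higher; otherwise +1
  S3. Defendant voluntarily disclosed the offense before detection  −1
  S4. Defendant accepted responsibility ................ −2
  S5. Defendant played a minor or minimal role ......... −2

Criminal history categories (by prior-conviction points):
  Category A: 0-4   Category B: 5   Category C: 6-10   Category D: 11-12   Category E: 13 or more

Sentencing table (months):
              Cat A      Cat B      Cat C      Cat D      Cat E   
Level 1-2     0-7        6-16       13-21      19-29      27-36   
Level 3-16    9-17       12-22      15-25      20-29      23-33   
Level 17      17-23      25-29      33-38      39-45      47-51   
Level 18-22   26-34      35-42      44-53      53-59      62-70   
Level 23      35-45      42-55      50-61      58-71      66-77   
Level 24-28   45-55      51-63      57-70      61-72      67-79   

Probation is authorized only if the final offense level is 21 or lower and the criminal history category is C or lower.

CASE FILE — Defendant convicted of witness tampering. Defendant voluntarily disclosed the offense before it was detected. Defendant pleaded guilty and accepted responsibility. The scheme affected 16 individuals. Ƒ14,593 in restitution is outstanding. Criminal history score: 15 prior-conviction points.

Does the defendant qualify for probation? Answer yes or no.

No

Base offense level for witness tampering: 23.
S1 applies (level before this adjustment is 23 ≥ 23, so +4): 23 + 4 = 27.
S2 applies (level before this adjustment is 27 ≥ 7, so +3): 27 + 3 = 30.
S3 applies: 30 − 1 = 29.
S4 applies: 29 − 2 = 27.
Final offense level: 27.
Criminal history: 15 prior points → Category E (13+).
Level 27 falls in the 24-28 band.
Grid: Level 24-28 × Category E = 67-79 months.
Probation check: level 27 > 21 and category E > C → not eligible.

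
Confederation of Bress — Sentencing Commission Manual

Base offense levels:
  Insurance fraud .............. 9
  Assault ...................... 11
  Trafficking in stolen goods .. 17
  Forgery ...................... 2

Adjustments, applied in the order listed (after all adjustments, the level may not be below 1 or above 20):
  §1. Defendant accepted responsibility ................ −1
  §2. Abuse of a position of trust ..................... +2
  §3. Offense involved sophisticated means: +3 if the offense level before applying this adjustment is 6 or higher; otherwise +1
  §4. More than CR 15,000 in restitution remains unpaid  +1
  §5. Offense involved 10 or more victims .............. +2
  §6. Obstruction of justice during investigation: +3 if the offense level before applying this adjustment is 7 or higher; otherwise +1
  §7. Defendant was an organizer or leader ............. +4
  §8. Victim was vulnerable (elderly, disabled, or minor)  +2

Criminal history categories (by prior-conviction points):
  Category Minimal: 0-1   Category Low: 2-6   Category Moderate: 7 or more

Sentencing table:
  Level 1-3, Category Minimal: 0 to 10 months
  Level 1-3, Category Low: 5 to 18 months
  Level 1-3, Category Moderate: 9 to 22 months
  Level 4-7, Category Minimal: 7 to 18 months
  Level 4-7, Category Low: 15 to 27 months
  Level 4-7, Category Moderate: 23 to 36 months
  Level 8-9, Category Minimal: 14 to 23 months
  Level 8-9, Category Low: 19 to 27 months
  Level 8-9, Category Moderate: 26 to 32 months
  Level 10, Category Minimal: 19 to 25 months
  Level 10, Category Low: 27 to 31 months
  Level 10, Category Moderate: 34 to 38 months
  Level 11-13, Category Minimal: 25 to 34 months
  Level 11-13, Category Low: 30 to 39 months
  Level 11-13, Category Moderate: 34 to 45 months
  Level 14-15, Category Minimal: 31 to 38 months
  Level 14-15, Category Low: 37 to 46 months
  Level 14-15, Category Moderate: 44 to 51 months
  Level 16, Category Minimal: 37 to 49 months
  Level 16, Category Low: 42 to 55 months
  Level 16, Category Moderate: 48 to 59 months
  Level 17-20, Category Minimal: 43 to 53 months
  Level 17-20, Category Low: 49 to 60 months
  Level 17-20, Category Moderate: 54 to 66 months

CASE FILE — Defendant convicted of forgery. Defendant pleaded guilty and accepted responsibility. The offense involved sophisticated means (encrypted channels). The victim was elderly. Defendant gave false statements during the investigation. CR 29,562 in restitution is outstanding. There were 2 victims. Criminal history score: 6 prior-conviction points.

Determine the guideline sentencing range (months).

Base offense level for forgery: 2.
§1 applies: 2 − 1 = 1.
§2 does not apply.
§3 applies (level before this adjustment is 1 < 6, so +1): 1 + 1 = 2.
§4 applies: 2 + 1 = 3.
§5 does not apply.
§6 applies (level before this adjustment is 3 < 7, so +1): 3 + 1 = 4.
§7 does not apply.
§8 applies: 4 + 2 = 6.
Final offense level: 6.
Criminal history: 6 prior points → Category Low (2-6).
Level 6 falls in the 4-7 band.
Grid: Level 4-7 × Category Low = 15-27 months.

15-27 months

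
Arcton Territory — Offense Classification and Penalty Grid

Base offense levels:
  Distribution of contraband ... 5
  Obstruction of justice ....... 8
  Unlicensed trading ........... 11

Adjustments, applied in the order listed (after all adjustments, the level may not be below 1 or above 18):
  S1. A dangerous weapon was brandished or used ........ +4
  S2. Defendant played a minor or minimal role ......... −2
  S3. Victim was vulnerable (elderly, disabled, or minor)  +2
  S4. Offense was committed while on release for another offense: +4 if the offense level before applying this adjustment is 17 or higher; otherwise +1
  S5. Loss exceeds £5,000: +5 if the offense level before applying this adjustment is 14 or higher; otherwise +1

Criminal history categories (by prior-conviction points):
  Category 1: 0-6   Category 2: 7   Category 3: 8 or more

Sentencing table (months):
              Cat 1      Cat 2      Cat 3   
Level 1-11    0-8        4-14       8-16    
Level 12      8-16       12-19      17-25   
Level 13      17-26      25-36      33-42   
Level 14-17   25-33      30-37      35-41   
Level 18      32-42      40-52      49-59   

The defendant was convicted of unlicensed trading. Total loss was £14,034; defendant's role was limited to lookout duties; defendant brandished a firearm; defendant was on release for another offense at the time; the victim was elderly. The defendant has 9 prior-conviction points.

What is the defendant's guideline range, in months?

Base offense level for unlicensed trading: 11.
S1 applies: 11 + 4 = 15.
S2 applies: 15 − 2 = 13.
S3 applies: 13 + 2 = 15.
S4 applies (level before this adjustment is 15 < 17, so +1): 15 + 1 = 16.
S5 applies (level before this adjustment is 16 ≥ 14, so +5): 16 + 5 = 21.
Level 21 exceeds the maximum of 18; capped at 18.
Final offense level: 18.
Criminal history: 9 prior points → Category 3 (8+).
Level 18 falls in the 18 band.
Grid: Level 18 × Category 3 = 49-59 months.

49-59 months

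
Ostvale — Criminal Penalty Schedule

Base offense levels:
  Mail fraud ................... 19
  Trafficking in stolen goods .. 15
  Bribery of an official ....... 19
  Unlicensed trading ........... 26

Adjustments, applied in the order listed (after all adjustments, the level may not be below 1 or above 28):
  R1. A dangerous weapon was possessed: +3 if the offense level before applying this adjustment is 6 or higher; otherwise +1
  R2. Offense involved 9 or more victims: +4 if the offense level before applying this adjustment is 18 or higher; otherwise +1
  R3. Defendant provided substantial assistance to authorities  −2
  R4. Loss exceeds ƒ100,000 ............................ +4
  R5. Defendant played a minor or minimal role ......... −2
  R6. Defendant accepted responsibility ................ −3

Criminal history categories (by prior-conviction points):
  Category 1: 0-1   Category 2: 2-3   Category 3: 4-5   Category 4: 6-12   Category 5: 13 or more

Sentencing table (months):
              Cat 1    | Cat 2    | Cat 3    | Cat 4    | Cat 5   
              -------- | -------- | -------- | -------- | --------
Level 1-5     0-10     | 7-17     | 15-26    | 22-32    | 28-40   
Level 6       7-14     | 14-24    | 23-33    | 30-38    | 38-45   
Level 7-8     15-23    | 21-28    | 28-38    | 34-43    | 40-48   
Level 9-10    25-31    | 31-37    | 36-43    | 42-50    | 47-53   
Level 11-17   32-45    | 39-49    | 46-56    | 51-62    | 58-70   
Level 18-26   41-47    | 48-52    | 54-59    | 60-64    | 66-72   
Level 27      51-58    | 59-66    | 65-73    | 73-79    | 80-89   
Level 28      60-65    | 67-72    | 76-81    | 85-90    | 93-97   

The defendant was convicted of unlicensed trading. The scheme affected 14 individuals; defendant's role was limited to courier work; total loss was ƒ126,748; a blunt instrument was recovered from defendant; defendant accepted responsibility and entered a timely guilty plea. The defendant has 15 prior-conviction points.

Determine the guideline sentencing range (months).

Base offense level for unlicensed trading: 26.
R1 applies (level before this adjustment is 26 ≥ 6, so +3): 26 + 3 = 29.
R2 applies (level before this adjustment is 29 ≥ 18, so +4): 29 + 4 = 33.
R4 applies: 33 + 4 = 37.
R5 applies: 37 − 2 = 35.
R6 applies: 35 − 3 = 32.
Level 32 exceeds the maximum of 28; capped at 28.
Final offense level: 28.
Criminal history: 15 prior points → Category 5 (13+).
Level 28 falls in the 28 band.
Grid: Level 28 × Category 5 = 93-97 months.

93-97 months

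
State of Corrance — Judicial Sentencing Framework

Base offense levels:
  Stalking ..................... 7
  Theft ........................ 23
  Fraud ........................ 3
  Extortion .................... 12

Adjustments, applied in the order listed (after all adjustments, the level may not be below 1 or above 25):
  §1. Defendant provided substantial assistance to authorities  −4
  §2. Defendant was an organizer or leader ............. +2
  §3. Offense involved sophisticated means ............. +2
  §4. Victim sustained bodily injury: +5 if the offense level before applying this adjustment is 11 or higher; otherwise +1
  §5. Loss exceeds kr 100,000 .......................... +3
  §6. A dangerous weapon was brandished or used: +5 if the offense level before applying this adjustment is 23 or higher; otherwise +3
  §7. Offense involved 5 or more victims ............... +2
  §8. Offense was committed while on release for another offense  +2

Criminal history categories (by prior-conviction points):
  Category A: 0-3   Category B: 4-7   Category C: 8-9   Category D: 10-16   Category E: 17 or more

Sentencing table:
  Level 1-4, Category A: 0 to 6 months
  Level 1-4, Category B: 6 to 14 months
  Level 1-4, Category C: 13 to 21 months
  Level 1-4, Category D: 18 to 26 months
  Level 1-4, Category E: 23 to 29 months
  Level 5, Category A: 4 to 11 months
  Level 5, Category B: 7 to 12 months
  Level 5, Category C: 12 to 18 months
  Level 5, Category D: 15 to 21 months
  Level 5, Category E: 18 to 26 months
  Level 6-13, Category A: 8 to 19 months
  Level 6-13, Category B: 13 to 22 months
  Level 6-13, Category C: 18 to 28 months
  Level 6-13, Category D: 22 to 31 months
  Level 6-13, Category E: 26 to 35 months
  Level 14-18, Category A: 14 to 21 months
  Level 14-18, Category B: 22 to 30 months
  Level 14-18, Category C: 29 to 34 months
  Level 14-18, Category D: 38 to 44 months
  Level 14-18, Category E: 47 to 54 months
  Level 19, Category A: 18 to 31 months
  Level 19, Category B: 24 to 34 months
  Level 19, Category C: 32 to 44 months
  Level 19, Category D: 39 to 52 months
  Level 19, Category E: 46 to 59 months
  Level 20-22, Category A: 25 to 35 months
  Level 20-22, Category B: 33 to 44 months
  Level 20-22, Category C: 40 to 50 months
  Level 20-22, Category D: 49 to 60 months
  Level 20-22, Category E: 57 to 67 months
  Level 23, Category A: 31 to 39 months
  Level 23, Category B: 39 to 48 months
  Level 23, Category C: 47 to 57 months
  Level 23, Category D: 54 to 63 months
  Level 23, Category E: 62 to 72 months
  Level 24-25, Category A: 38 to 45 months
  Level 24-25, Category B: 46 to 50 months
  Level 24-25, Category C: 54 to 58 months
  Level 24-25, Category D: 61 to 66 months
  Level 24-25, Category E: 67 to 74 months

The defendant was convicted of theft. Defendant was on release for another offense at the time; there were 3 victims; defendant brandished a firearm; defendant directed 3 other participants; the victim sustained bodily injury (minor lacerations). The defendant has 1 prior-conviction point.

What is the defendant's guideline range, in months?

38-45 months

Base offense level for theft: 23.
§2 applies: 23 + 2 = 25.
§3 does not apply.
§4 applies (level before this adjustment is 25 ≥ 11, so +5): 25 + 5 = 30.
§6 applies (level before this adjustment is 30 ≥ 23, so +5): 30 + 5 = 35.
§7 does not apply.
§8 applies: 35 + 2 = 37.
Level 37 exceeds the maximum of 25; capped at 25.
Final offense level: 25.
Criminal history: 1 prior point → Category A (0-3).
Level 25 falls in the 24-25 band.
Grid: Level 24-25 × Category A = 38-45 months.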